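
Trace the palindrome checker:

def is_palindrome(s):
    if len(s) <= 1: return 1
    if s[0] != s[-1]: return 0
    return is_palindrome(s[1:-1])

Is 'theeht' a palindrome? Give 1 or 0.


is_palindrome('theeht'): s[0]='t' == s[-1]='t' -> check is_palindrome('heeh')
is_palindrome('heeh'): s[0]='h' == s[-1]='h' -> check is_palindrome('ee')
is_palindrome('ee'): s[0]='e' == s[-1]='e' -> check is_palindrome('')
is_palindrome(''): len <= 1 -> return 1  (base case)
Result: 1 (palindrome)

1


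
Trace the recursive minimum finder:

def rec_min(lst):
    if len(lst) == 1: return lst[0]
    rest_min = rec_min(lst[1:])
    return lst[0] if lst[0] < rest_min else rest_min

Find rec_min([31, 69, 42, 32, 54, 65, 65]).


rec_min([31, 69, 42, 32, 54, 65, 65]): compare 31 with rec_min([69, 42, 32, 54, 65, 65])
rec_min([69, 42, 32, 54, 65, 65]): compare 69 with rec_min([42, 32, 54, 65, 65])
rec_min([42, 32, 54, 65, 65]): compare 42 with rec_min([32, 54, 65, 65])
rec_min([32, 54, 65, 65]): compare 32 with rec_min([54, 65, 65])
rec_min([54, 65, 65]): compare 54 with rec_min([65, 65])
rec_min([65, 65]): compare 65 with rec_min([65])
rec_min([65]) = 65  (base case)
Compare 65 with 65 -> 65
Compare 54 with 65 -> 54
Compare 32 with 54 -> 32
Compare 42 with 32 -> 32
Compare 69 with 32 -> 32
Compare 31 with 32 -> 31

31


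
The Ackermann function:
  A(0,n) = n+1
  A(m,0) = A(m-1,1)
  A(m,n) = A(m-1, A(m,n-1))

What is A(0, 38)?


A(0, 38) = 39
Result: A(0, 38) = 39

39


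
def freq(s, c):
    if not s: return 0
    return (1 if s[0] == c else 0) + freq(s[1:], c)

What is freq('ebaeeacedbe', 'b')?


s[0]='e' != 'b' -> 0
s[0]='b' == 'b' -> 1
s[0]='a' != 'b' -> 0
s[0]='e' != 'b' -> 0
s[0]='e' != 'b' -> 0
s[0]='a' != 'b' -> 0
s[0]='c' != 'b' -> 0
s[0]='e' != 'b' -> 0
s[0]='d' != 'b' -> 0
s[0]='b' == 'b' -> 1
s[0]='e' != 'b' -> 0
Sum: 0 + 1 + 0 + 0 + 0 + 0 + 0 + 0 + 0 + 1 + 0 = 2

2


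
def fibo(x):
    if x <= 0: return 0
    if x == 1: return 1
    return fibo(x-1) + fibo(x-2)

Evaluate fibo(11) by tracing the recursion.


Computing fibo(11) bottom-up:
fibo(0) = 0
fibo(1) = 1
fibo(2) = fibo(1) + fibo(0) = 1 + 0 = 1
fibo(3) = fibo(2) + fibo(1) = 1 + 1 = 2
fibo(4) = fibo(3) + fibo(2) = 2 + 1 = 3
fibo(5) = fibo(4) + fibo(3) = 3 + 2 = 5
fibo(6) = fibo(5) + fibo(4) = 5 + 3 = 8
fibo(7) = fibo(6) + fibo(5) = 8 + 5 = 13
fibo(8) = fibo(7) + fibo(6) = 13 + 8 = 21
fibo(9) = fibo(8) + fibo(7) = 21 + 13 = 34
fibo(10) = fibo(9) + fibo(8) = 34 + 21 = 55
fibo(11) = fibo(10) + fibo(9) = 55 + 34 = 89

89


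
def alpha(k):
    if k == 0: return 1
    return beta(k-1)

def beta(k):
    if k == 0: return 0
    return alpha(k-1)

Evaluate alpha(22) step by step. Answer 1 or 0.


alpha(22) = beta(21)
beta(21) = alpha(20)
alpha(20) = beta(19)
beta(19) = alpha(18)
alpha(18) = beta(17)
beta(17) = alpha(16)
alpha(16) = beta(15)
beta(15) = alpha(14)
alpha(14) = beta(13)
beta(13) = alpha(12)
alpha(12) = beta(11)
beta(11) = alpha(10)
alpha(10) = beta(9)
beta(9) = alpha(8)
alpha(8) = beta(7)
beta(7) = alpha(6)
alpha(6) = beta(5)
beta(5) = alpha(4)
alpha(4) = beta(3)
beta(3) = alpha(2)
alpha(2) = beta(1)
beta(1) = alpha(0)
alpha(0) = 1  (base case)
Result: 1

1


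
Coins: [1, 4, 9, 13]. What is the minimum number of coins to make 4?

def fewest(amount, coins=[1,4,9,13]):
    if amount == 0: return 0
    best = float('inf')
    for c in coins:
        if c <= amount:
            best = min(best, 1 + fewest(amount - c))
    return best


Building up with DP:
fewest(0) = 0
fewest(1) = min(1+fewest(0)=1+0=1) = 1
fewest(2) = min(1+fewest(1)=1+1=2) = 2
fewest(3) = min(1+fewest(2)=1+2=3) = 3
fewest(4) = min(1+fewest(3)=1+3=4, 1+fewest(0)=1+0=1) = 1

1


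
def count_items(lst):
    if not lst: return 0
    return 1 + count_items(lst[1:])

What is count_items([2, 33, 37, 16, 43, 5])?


count_items([2, 33, 37, 16, 43, 5]) = 1 + count_items([33, 37, 16, 43, 5])
count_items([33, 37, 16, 43, 5]) = 1 + count_items([37, 16, 43, 5])
count_items([37, 16, 43, 5]) = 1 + count_items([16, 43, 5])
count_items([16, 43, 5]) = 1 + count_items([43, 5])
count_items([43, 5]) = 1 + count_items([5])
count_items([5]) = 1 + count_items([])
count_items([]) = 0  (base case)
Unwinding: 1 + 1 + 1 + 1 + 1 + 1 + 0 = 6

6


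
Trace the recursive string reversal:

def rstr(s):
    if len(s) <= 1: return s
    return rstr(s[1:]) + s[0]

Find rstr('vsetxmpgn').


rstr('vsetxmpgn') = rstr('setxmpgn') + 'v'
rstr('setxmpgn') = rstr('etxmpgn') + 's'
rstr('etxmpgn') = rstr('txmpgn') + 'e'
rstr('txmpgn') = rstr('xmpgn') + 't'
rstr('xmpgn') = rstr('mpgn') + 'x'
rstr('mpgn') = rstr('pgn') + 'm'
rstr('pgn') = rstr('gn') + 'p'
rstr('gn') = rstr('n') + 'g'
rstr('n') = 'n'  (base case)
Concatenating: 'n' + 'g' + 'p' + 'm' + 'x' + 't' + 'e' + 's' + 'v' = 'ngpmxtesv'

ngpmxtesv


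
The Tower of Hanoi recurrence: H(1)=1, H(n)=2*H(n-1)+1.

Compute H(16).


H(16) = 2 * H(15) + 1
H(15) = 2 * H(14) + 1
H(14) = 2 * H(13) + 1
H(13) = 2 * H(12) + 1
H(12) = 2 * H(11) + 1
H(11) = 2 * H(10) + 1
H(10) = 2 * H(9) + 1
H(9) = 2 * H(8) + 1
H(8) = 2 * H(7) + 1
H(7) = 2 * H(6) + 1
H(6) = 2 * H(5) + 1
H(5) = 2 * H(4) + 1
H(4) = 2 * H(3) + 1
H(3) = 2 * H(2) + 1
H(2) = 2 * H(1) + 1
H(1) = 1  (base case)
H(2) = 2 * 1 + 1 = 3
H(3) = 2 * 3 + 1 = 7
H(4) = 2 * 7 + 1 = 15
H(5) = 2 * 15 + 1 = 31
H(6) = 2 * 31 + 1 = 63
H(7) = 2 * 63 + 1 = 127
H(8) = 2 * 127 + 1 = 255
H(9) = 2 * 255 + 1 = 511
H(10) = 2 * 511 + 1 = 1023
H(11) = 2 * 1023 + 1 = 2047
H(12) = 2 * 2047 + 1 = 4095
H(13) = 2 * 4095 + 1 = 8191
H(14) = 2 * 8191 + 1 = 16383
H(15) = 2 * 16383 + 1 = 32767
H(16) = 2 * 32767 + 1 = 65535

65535


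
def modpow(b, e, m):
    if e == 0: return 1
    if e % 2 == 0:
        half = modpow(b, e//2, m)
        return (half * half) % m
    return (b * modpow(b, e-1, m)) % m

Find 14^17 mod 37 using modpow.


modpow(14, 17, 37): e is odd, compute modpow(14, 16, 37)
  modpow(14, 16, 37): e is even, compute modpow(14, 8, 37)
    modpow(14, 8, 37): e is even, compute modpow(14, 4, 37)
      modpow(14, 4, 37): e is even, compute modpow(14, 2, 37)
        modpow(14, 2, 37): e is even, compute modpow(14, 1, 37)
          modpow(14, 1, 37): e is odd, compute modpow(14, 0, 37)
          modpow(14, 0, 37) = 1
          (14 * 1) % 37 = 14
        half=14, (14*14) % 37 = 11
      half=11, (11*11) % 37 = 10
    half=10, (10*10) % 37 = 26
  half=26, (26*26) % 37 = 10
(14 * 10) % 37 = 29

29


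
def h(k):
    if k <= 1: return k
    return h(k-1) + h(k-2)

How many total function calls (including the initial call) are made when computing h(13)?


Let C(n) = total calls for h(n)
C(0) = 1, C(1) = 1
C(2) = 1 + C(1) + C(0) = 1 + 1 + 1 = 3
C(3) = 1 + C(2) + C(1) = 1 + 3 + 1 = 5
C(4) = 1 + C(3) + C(2) = 1 + 5 + 3 = 9
C(5) = 1 + C(4) + C(3) = 1 + 9 + 5 = 15
C(6) = 1 + C(5) + C(4) = 1 + 15 + 9 = 25
C(7) = 1 + C(6) + C(5) = 1 + 25 + 15 = 41
C(8) = 1 + C(7) + C(6) = 1 + 41 + 25 = 67
C(9) = 1 + C(8) + C(7) = 1 + 67 + 41 = 109
C(10) = 1 + C(9) + C(8) = 1 + 109 + 67 = 177
C(11) = 1 + C(10) + C(9) = 1 + 177 + 109 = 287
C(12) = 1 + C(11) + C(10) = 1 + 287 + 177 = 465
C(13) = 1 + C(12) + C(11) = 1 + 465 + 287 = 753

753


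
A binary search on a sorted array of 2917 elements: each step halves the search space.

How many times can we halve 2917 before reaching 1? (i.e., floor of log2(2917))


2917 / 2 = 1458
1458 / 2 = 729
729 / 2 = 364
364 / 2 = 182
182 / 2 = 91
91 / 2 = 45
45 / 2 = 22
22 / 2 = 11
11 / 2 = 5
5 / 2 = 2
2 / 2 = 1
Reached 1 after 11 halvings

11


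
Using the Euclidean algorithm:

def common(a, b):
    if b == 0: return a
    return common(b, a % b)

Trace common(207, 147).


common(207, 147) = common(147, 60)
common(147, 60) = common(60, 27)
common(60, 27) = common(27, 6)
common(27, 6) = common(6, 3)
common(6, 3) = common(3, 0)
common(3, 0) = 3  (base case)

3


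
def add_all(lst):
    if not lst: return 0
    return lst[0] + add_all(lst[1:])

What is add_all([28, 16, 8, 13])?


add_all([28, 16, 8, 13]) = 28 + add_all([16, 8, 13])
add_all([16, 8, 13]) = 16 + add_all([8, 13])
add_all([8, 13]) = 8 + add_all([13])
add_all([13]) = 13 + add_all([])
add_all([]) = 0  (base case)
Total: 28 + 16 + 8 + 13 + 0 = 65

65


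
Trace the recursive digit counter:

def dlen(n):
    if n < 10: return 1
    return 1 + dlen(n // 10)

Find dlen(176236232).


dlen(176236232) = 1 + dlen(17623623)
dlen(17623623) = 1 + dlen(1762362)
dlen(1762362) = 1 + dlen(176236)
dlen(176236) = 1 + dlen(17623)
dlen(17623) = 1 + dlen(1762)
dlen(1762) = 1 + dlen(176)
dlen(176) = 1 + dlen(17)
dlen(17) = 1 + dlen(1)
dlen(1) = 1  (base case: 1 < 10)
Unwinding: 1 + 1 + 1 + 1 + 1 + 1 + 1 + 1 + 1 = 9

9


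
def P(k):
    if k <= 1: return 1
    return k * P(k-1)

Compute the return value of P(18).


P(18)
= 18 * P(17)
= 18 * 17 * P(16)
= 18 * 17 * 16 * P(15)
= 18 * 17 * 16 * 15 * P(14)
= 18 * 17 * 16 * 15 * 14 * P(13)
= 18 * 17 * 16 * 15 * 14 * 13 * P(12)
= 18 * 17 * 16 * 15 * 14 * 13 * 12 * P(11)
= 18 * 17 * 16 * 15 * 14 * 13 * 12 * 11 * P(10)
= 18 * 17 * 16 * 15 * 14 * 13 * 12 * 11 * 10 * P(9)
= 18 * 17 * 16 * 15 * 14 * 13 * 12 * 11 * 10 * 9 * P(8)
= 18 * 17 * 16 * 15 * 14 * 13 * 12 * 11 * 10 * 9 * 8 * P(7)
= 18 * 17 * 16 * 15 * 14 * 13 * 12 * 11 * 10 * 9 * 8 * 7 * P(6)
= 18 * 17 * 16 * 15 * 14 * 13 * 12 * 11 * 10 * 9 * 8 * 7 * 6 * P(5)
= 18 * 17 * 16 * 15 * 14 * 13 * 12 * 11 * 10 * 9 * 8 * 7 * 6 * 5 * P(4)
= 18 * 17 * 16 * 15 * 14 * 13 * 12 * 11 * 10 * 9 * 8 * 7 * 6 * 5 * 4 * P(3)
= 18 * 17 * 16 * 15 * 14 * 13 * 12 * 11 * 10 * 9 * 8 * 7 * 6 * 5 * 4 * 3 * P(2)
= 18 * 17 * 16 * 15 * 14 * 13 * 12 * 11 * 10 * 9 * 8 * 7 * 6 * 5 * 4 * 3 * 2 * P(1)
= 18 * 17 * 16 * 15 * 14 * 13 * 12 * 11 * 10 * 9 * 8 * 7 * 6 * 5 * 4 * 3 * 2 * 1
= 6402373705728000

6402373705728000


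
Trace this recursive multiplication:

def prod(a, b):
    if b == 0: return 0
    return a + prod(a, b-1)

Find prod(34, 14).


prod(34, 14) = 34 + prod(34, 13)
prod(34, 13) = 34 + prod(34, 12)
prod(34, 12) = 34 + prod(34, 11)
prod(34, 11) = 34 + prod(34, 10)
prod(34, 10) = 34 + prod(34, 9)
prod(34, 9) = 34 + prod(34, 8)
prod(34, 8) = 34 + prod(34, 7)
prod(34, 7) = 34 + prod(34, 6)
prod(34, 6) = 34 + prod(34, 5)
prod(34, 5) = 34 + prod(34, 4)
prod(34, 4) = 34 + prod(34, 3)
prod(34, 3) = 34 + prod(34, 2)
prod(34, 2) = 34 + prod(34, 1)
prod(34, 1) = 34 + prod(34, 0)
prod(34, 0) = 0  (base case)
Total: 34 + 34 + 34 + 34 + 34 + 34 + 34 + 34 + 34 + 34 + 34 + 34 + 34 + 34 + 0 = 476

476


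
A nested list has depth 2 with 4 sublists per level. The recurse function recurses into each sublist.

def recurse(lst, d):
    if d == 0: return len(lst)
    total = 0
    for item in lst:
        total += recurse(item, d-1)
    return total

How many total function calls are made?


At depth 0 (root): 1 call
At depth 1: each of 1 parents calls recurse on 4 children = 4 calls
At depth 2: each of 4 parents calls recurse on 4 children = 16 calls
Total: 1 + 4 + 16 = 21

21


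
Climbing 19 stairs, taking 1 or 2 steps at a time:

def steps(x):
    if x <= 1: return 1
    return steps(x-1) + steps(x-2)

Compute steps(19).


Building up from base cases:
steps(0) = 1
steps(1) = 1
steps(2) = steps(1) + steps(0) = 1 + 1 = 2
steps(3) = steps(2) + steps(1) = 2 + 1 = 3
steps(4) = steps(3) + steps(2) = 3 + 2 = 5
steps(5) = steps(4) + steps(3) = 5 + 3 = 8
steps(6) = steps(5) + steps(4) = 8 + 5 = 13
steps(7) = steps(6) + steps(5) = 13 + 8 = 21
steps(8) = steps(7) + steps(6) = 21 + 13 = 34
steps(9) = steps(8) + steps(7) = 34 + 21 = 55
steps(10) = steps(9) + steps(8) = 55 + 34 = 89
steps(11) = steps(10) + steps(9) = 89 + 55 = 144
steps(12) = steps(11) + steps(10) = 144 + 89 = 233
steps(13) = steps(12) + steps(11) = 233 + 144 = 377
steps(14) = steps(13) + steps(12) = 377 + 233 = 610
steps(15) = steps(14) + steps(13) = 610 + 377 = 987
steps(16) = steps(15) + steps(14) = 987 + 610 = 1597
steps(17) = steps(16) + steps(15) = 1597 + 987 = 2584
steps(18) = steps(17) + steps(16) = 2584 + 1597 = 4181
steps(19) = steps(18) + steps(17) = 4181 + 2584 = 6765

6765


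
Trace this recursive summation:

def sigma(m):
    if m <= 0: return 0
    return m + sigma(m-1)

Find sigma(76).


sigma(76)
= 76 + 75 + 74 + 73 + 72 + 71 + 70 + 69 + 68 + 67 + 66 + 65 + 64 + 63 + 62 + 61 + 60 + 59 + 58 + 57 + 56 + 55 + 54 + 53 + 52 + 51 + 50 + 49 + 48 + 47 + 46 + 45 + 44 + 43 + 42 + 41 + 40 + 39 + 38 + 37 + 36 + 35 + 34 + 33 + 32 + 31 + 30 + 29 + 28 + 27 + 26 + 25 + 24 + 23 + 22 + 21 + 20 + 19 + 18 + 17 + 16 + 15 + 14 + 13 + 12 + 11 + 10 + 9 + 8 + 7 + 6 + 5 + 4 + 3 + 2 + 1 + sigma(0)
= 76 + 75 + 74 + 73 + 72 + 71 + 70 + 69 + 68 + 67 + 66 + 65 + 64 + 63 + 62 + 61 + 60 + 59 + 58 + 57 + 56 + 55 + 54 + 53 + 52 + 51 + 50 + 49 + 48 + 47 + 46 + 45 + 44 + 43 + 42 + 41 + 40 + 39 + 38 + 37 + 36 + 35 + 34 + 33 + 32 + 31 + 30 + 29 + 28 + 27 + 26 + 25 + 24 + 23 + 22 + 21 + 20 + 19 + 18 + 17 + 16 + 15 + 14 + 13 + 12 + 11 + 10 + 9 + 8 + 7 + 6 + 5 + 4 + 3 + 2 + 1 + 0
= 2926

2926


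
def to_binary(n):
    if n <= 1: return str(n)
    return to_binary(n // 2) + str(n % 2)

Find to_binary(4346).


to_binary(4346) = to_binary(2173) + '0'
to_binary(2173) = to_binary(1086) + '1'
to_binary(1086) = to_binary(543) + '0'
to_binary(543) = to_binary(271) + '1'
to_binary(271) = to_binary(135) + '1'
to_binary(135) = to_binary(67) + '1'
to_binary(67) = to_binary(33) + '1'
to_binary(33) = to_binary(16) + '1'
to_binary(16) = to_binary(8) + '0'
to_binary(8) = to_binary(4) + '0'
to_binary(4) = to_binary(2) + '0'
to_binary(2) = to_binary(1) + '0'
to_binary(1) = '1'  (base case)
Concatenating: '1' + '0' + '0' + '0' + '0' + '1' + '1' + '1' + '1' + '1' + '0' + '1' + '0' = '1000011111010'

1000011111010


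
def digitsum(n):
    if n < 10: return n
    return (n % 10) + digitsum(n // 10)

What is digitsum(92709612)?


digitsum(92709612) = 2 + digitsum(9270961)
digitsum(9270961) = 1 + digitsum(927096)
digitsum(927096) = 6 + digitsum(92709)
digitsum(92709) = 9 + digitsum(9270)
digitsum(9270) = 0 + digitsum(927)
digitsum(927) = 7 + digitsum(92)
digitsum(92) = 2 + digitsum(9)
digitsum(9) = 9  (base case)
Total: 2 + 1 + 6 + 9 + 0 + 7 + 2 + 9 = 36

36


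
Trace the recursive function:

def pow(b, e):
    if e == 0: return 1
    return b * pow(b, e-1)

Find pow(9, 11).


pow(9, 11)
= 9 * pow(9, 10)
= 9 * 9 * pow(9, 9)
= 9 * 9 * 9 * pow(9, 8)
= 9 * 9 * 9 * 9 * pow(9, 7)
= 9 * 9 * 9 * 9 * 9 * pow(9, 6)
= 9 * 9 * 9 * 9 * 9 * 9 * pow(9, 5)
= 9 * 9 * 9 * 9 * 9 * 9 * 9 * pow(9, 4)
= 9 * 9 * 9 * 9 * 9 * 9 * 9 * 9 * pow(9, 3)
= 9 * 9 * 9 * 9 * 9 * 9 * 9 * 9 * 9 * pow(9, 2)
= 9 * 9 * 9 * 9 * 9 * 9 * 9 * 9 * 9 * 9 * pow(9, 1)
= 9 * 9 * 9 * 9 * 9 * 9 * 9 * 9 * 9 * 9 * 9 * pow(9, 0)
= 9 * 9 * 9 * 9 * 9 * 9 * 9 * 9 * 9 * 9 * 9 * 1
= 31381059609

31381059609


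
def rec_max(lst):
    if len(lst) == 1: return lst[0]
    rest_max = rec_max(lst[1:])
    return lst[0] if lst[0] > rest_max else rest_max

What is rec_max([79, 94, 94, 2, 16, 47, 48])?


rec_max([79, 94, 94, 2, 16, 47, 48]): compare 79 with rec_max([94, 94, 2, 16, 47, 48])
rec_max([94, 94, 2, 16, 47, 48]): compare 94 with rec_max([94, 2, 16, 47, 48])
rec_max([94, 2, 16, 47, 48]): compare 94 with rec_max([2, 16, 47, 48])
rec_max([2, 16, 47, 48]): compare 2 with rec_max([16, 47, 48])
rec_max([16, 47, 48]): compare 16 with rec_max([47, 48])
rec_max([47, 48]): compare 47 with rec_max([48])
rec_max([48]) = 48  (base case)
Compare 47 with 48 -> 48
Compare 16 with 48 -> 48
Compare 2 with 48 -> 48
Compare 94 with 48 -> 94
Compare 94 with 94 -> 94
Compare 79 with 94 -> 94

94


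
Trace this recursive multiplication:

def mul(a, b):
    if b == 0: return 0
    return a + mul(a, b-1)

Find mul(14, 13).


mul(14, 13) = 14 + mul(14, 12)
mul(14, 12) = 14 + mul(14, 11)
mul(14, 11) = 14 + mul(14, 10)
mul(14, 10) = 14 + mul(14, 9)
mul(14, 9) = 14 + mul(14, 8)
mul(14, 8) = 14 + mul(14, 7)
mul(14, 7) = 14 + mul(14, 6)
mul(14, 6) = 14 + mul(14, 5)
mul(14, 5) = 14 + mul(14, 4)
mul(14, 4) = 14 + mul(14, 3)
mul(14, 3) = 14 + mul(14, 2)
mul(14, 2) = 14 + mul(14, 1)
mul(14, 1) = 14 + mul(14, 0)
mul(14, 0) = 0  (base case)
Total: 14 + 14 + 14 + 14 + 14 + 14 + 14 + 14 + 14 + 14 + 14 + 14 + 14 + 0 = 182

182


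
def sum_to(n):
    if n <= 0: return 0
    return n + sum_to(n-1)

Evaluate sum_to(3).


sum_to(3)
= 3 + 2 + 1 + sum_to(0)
= 3 + 2 + 1 + 0
= 6

6


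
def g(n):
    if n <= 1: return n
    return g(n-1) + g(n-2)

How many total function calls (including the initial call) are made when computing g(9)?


Let C(n) = total calls for g(n)
C(0) = 1, C(1) = 1
C(2) = 1 + C(1) + C(0) = 1 + 1 + 1 = 3
C(3) = 1 + C(2) + C(1) = 1 + 3 + 1 = 5
C(4) = 1 + C(3) + C(2) = 1 + 5 + 3 = 9
C(5) = 1 + C(4) + C(3) = 1 + 9 + 5 = 15
C(6) = 1 + C(5) + C(4) = 1 + 15 + 9 = 25
C(7) = 1 + C(6) + C(5) = 1 + 25 + 15 = 41
C(8) = 1 + C(7) + C(6) = 1 + 41 + 25 = 67
C(9) = 1 + C(8) + C(7) = 1 + 67 + 41 = 109

109


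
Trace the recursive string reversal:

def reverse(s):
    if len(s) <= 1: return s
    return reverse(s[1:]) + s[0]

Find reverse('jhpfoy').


reverse('jhpfoy') = reverse('hpfoy') + 'j'
reverse('hpfoy') = reverse('pfoy') + 'h'
reverse('pfoy') = reverse('foy') + 'p'
reverse('foy') = reverse('oy') + 'f'
reverse('oy') = reverse('y') + 'o'
reverse('y') = 'y'  (base case)
Concatenating: 'y' + 'o' + 'f' + 'p' + 'h' + 'j' = 'yofphj'

yofphj


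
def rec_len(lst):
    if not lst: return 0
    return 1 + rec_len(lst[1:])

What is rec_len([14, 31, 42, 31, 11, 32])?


rec_len([14, 31, 42, 31, 11, 32]) = 1 + rec_len([31, 42, 31, 11, 32])
rec_len([31, 42, 31, 11, 32]) = 1 + rec_len([42, 31, 11, 32])
rec_len([42, 31, 11, 32]) = 1 + rec_len([31, 11, 32])
rec_len([31, 11, 32]) = 1 + rec_len([11, 32])
rec_len([11, 32]) = 1 + rec_len([32])
rec_len([32]) = 1 + rec_len([])
rec_len([]) = 0  (base case)
Unwinding: 1 + 1 + 1 + 1 + 1 + 1 + 0 = 6

6


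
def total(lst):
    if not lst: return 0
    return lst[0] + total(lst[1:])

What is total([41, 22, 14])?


total([41, 22, 14]) = 41 + total([22, 14])
total([22, 14]) = 22 + total([14])
total([14]) = 14 + total([])
total([]) = 0  (base case)
Total: 41 + 22 + 14 + 0 = 77

77


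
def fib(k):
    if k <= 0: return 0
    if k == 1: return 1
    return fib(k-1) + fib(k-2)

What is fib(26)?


Computing fib(26) bottom-up:
fib(0) = 0
fib(1) = 1
fib(2) = fib(1) + fib(0) = 1 + 0 = 1
fib(3) = fib(2) + fib(1) = 1 + 1 = 2
fib(4) = fib(3) + fib(2) = 2 + 1 = 3
fib(5) = fib(4) + fib(3) = 3 + 2 = 5
fib(6) = fib(5) + fib(4) = 5 + 3 = 8
fib(7) = fib(6) + fib(5) = 8 + 5 = 13
fib(8) = fib(7) + fib(6) = 13 + 8 = 21
fib(9) = fib(8) + fib(7) = 21 + 13 = 34
fib(10) = fib(9) + fib(8) = 34 + 21 = 55
fib(11) = fib(10) + fib(9) = 55 + 34 = 89
fib(12) = fib(11) + fib(10) = 89 + 55 = 144
fib(13) = fib(12) + fib(11) = 144 + 89 = 233
fib(14) = fib(13) + fib(12) = 233 + 144 = 377
fib(15) = fib(14) + fib(13) = 377 + 233 = 610
fib(16) = fib(15) + fib(14) = 610 + 377 = 987
fib(17) = fib(16) + fib(15) = 987 + 610 = 1597
fib(18) = fib(17) + fib(16) = 1597 + 987 = 2584
fib(19) = fib(18) + fib(17) = 2584 + 1597 = 4181
fib(20) = fib(19) + fib(18) = 4181 + 2584 = 6765
fib(21) = fib(20) + fib(19) = 6765 + 4181 = 10946
fib(22) = fib(21) + fib(20) = 10946 + 6765 = 17711
fib(23) = fib(22) + fib(21) = 17711 + 10946 = 28657
fib(24) = fib(23) + fib(22) = 28657 + 17711 = 46368
fib(25) = fib(24) + fib(23) = 46368 + 28657 = 75025
fib(26) = fib(25) + fib(24) = 75025 + 46368 = 121393

121393


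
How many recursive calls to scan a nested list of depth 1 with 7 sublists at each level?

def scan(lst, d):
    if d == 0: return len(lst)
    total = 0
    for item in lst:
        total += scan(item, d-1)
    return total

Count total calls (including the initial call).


At depth 0 (root): 1 call
At depth 1: each of 1 parents calls scan on 7 children = 7 calls
Total: 1 + 7 = 8

8


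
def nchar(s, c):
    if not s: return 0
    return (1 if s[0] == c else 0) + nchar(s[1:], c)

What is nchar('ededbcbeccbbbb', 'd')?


s[0]='e' != 'd' -> 0
s[0]='d' == 'd' -> 1
s[0]='e' != 'd' -> 0
s[0]='d' == 'd' -> 1
s[0]='b' != 'd' -> 0
s[0]='c' != 'd' -> 0
s[0]='b' != 'd' -> 0
s[0]='e' != 'd' -> 0
s[0]='c' != 'd' -> 0
s[0]='c' != 'd' -> 0
s[0]='b' != 'd' -> 0
s[0]='b' != 'd' -> 0
s[0]='b' != 'd' -> 0
s[0]='b' != 'd' -> 0
Sum: 0 + 1 + 0 + 1 + 0 + 0 + 0 + 0 + 0 + 0 + 0 + 0 + 0 + 0 = 2

2


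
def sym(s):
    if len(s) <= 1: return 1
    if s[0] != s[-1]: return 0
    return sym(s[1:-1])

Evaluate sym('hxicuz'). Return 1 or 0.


sym('hxicuz'): s[0]='h' != s[-1]='z' -> return 0
Result: 0 (not a palindrome)

0


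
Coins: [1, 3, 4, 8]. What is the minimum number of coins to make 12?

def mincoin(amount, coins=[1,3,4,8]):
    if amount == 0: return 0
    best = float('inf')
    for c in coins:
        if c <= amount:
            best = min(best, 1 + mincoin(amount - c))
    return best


Building up with DP:
mincoin(0) = 0
mincoin(1) = min(1+mincoin(0)=1+0=1) = 1
mincoin(2) = min(1+mincoin(1)=1+1=2) = 2
mincoin(3) = min(1+mincoin(2)=1+2=3, 1+mincoin(0)=1+0=1) = 1
mincoin(4) = min(1+mincoin(3)=1+1=2, 1+mincoin(1)=1+1=2, 1+mincoin(0)=1+0=1) = 1
mincoin(5) = min(1+mincoin(4)=1+1=2, 1+mincoin(2)=1+2=3, 1+mincoin(1)=1+1=2) = 2
mincoin(6) = min(1+mincoin(5)=1+2=3, 1+mincoin(3)=1+1=2, 1+mincoin(2)=1+2=3) = 2
mincoin(7) = min(1+mincoin(6)=1+2=3, 1+mincoin(4)=1+1=2, 1+mincoin(3)=1+1=2) = 2
mincoin(8) = min(1+mincoin(7)=1+2=3, 1+mincoin(5)=1+2=3, 1+mincoin(4)=1+1=2, 1+mincoin(0)=1+0=1) = 1
mincoin(9) = min(1+mincoin(8)=1+1=2, 1+mincoin(6)=1+2=3, 1+mincoin(5)=1+2=3, 1+mincoin(1)=1+1=2) = 2
mincoin(10) = min(1+mincoin(9)=1+2=3, 1+mincoin(7)=1+2=3, 1+mincoin(6)=1+2=3, 1+mincoin(2)=1+2=3) = 3
mincoin(11) = min(1+mincoin(10)=1+3=4, 1+mincoin(8)=1+1=2, 1+mincoin(7)=1+2=3, 1+mincoin(3)=1+1=2) = 2
mincoin(12) = min(1+mincoin(11)=1+2=3, 1+mincoin(9)=1+2=3, 1+mincoin(8)=1+1=2, 1+mincoin(4)=1+1=2) = 2

2


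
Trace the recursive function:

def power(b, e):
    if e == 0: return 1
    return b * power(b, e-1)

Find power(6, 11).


power(6, 11)
= 6 * power(6, 10)
= 6 * 6 * power(6, 9)
= 6 * 6 * 6 * power(6, 8)
= 6 * 6 * 6 * 6 * power(6, 7)
= 6 * 6 * 6 * 6 * 6 * power(6, 6)
= 6 * 6 * 6 * 6 * 6 * 6 * power(6, 5)
= 6 * 6 * 6 * 6 * 6 * 6 * 6 * power(6, 4)
= 6 * 6 * 6 * 6 * 6 * 6 * 6 * 6 * power(6, 3)
= 6 * 6 * 6 * 6 * 6 * 6 * 6 * 6 * 6 * power(6, 2)
= 6 * 6 * 6 * 6 * 6 * 6 * 6 * 6 * 6 * 6 * power(6, 1)
= 6 * 6 * 6 * 6 * 6 * 6 * 6 * 6 * 6 * 6 * 6 * power(6, 0)
= 6 * 6 * 6 * 6 * 6 * 6 * 6 * 6 * 6 * 6 * 6 * 1
= 362797056

362797056


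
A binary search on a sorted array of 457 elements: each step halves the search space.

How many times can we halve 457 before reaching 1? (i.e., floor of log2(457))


457 / 2 = 228
228 / 2 = 114
114 / 2 = 57
57 / 2 = 28
28 / 2 = 14
14 / 2 = 7
7 / 2 = 3
3 / 2 = 1
Reached 1 after 8 halvings

8


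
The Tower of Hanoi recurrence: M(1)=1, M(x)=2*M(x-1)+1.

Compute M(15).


M(15) = 2 * M(14) + 1
M(14) = 2 * M(13) + 1
M(13) = 2 * M(12) + 1
M(12) = 2 * M(11) + 1
M(11) = 2 * M(10) + 1
M(10) = 2 * M(9) + 1
M(9) = 2 * M(8) + 1
M(8) = 2 * M(7) + 1
M(7) = 2 * M(6) + 1
M(6) = 2 * M(5) + 1
M(5) = 2 * M(4) + 1
M(4) = 2 * M(3) + 1
M(3) = 2 * M(2) + 1
M(2) = 2 * M(1) + 1
M(1) = 1  (base case)
M(2) = 2 * 1 + 1 = 3
M(3) = 2 * 3 + 1 = 7
M(4) = 2 * 7 + 1 = 15
M(5) = 2 * 15 + 1 = 31
M(6) = 2 * 31 + 1 = 63
M(7) = 2 * 63 + 1 = 127
M(8) = 2 * 127 + 1 = 255
M(9) = 2 * 255 + 1 = 511
M(10) = 2 * 511 + 1 = 1023
M(11) = 2 * 1023 + 1 = 2047
M(12) = 2 * 2047 + 1 = 4095
M(13) = 2 * 4095 + 1 = 8191
M(14) = 2 * 8191 + 1 = 16383
M(15) = 2 * 16383 + 1 = 32767

32767


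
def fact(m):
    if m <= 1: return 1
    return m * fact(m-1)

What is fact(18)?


fact(18)
= 18 * fact(17)
= 18 * 17 * fact(16)
= 18 * 17 * 16 * fact(15)
= 18 * 17 * 16 * 15 * fact(14)
= 18 * 17 * 16 * 15 * 14 * fact(13)
= 18 * 17 * 16 * 15 * 14 * 13 * fact(12)
= 18 * 17 * 16 * 15 * 14 * 13 * 12 * fact(11)
= 18 * 17 * 16 * 15 * 14 * 13 * 12 * 11 * fact(10)
= 18 * 17 * 16 * 15 * 14 * 13 * 12 * 11 * 10 * fact(9)
= 18 * 17 * 16 * 15 * 14 * 13 * 12 * 11 * 10 * 9 * fact(8)
= 18 * 17 * 16 * 15 * 14 * 13 * 12 * 11 * 10 * 9 * 8 * fact(7)
= 18 * 17 * 16 * 15 * 14 * 13 * 12 * 11 * 10 * 9 * 8 * 7 * fact(6)
= 18 * 17 * 16 * 15 * 14 * 13 * 12 * 11 * 10 * 9 * 8 * 7 * 6 * fact(5)
= 18 * 17 * 16 * 15 * 14 * 13 * 12 * 11 * 10 * 9 * 8 * 7 * 6 * 5 * fact(4)
= 18 * 17 * 16 * 15 * 14 * 13 * 12 * 11 * 10 * 9 * 8 * 7 * 6 * 5 * 4 * fact(3)
= 18 * 17 * 16 * 15 * 14 * 13 * 12 * 11 * 10 * 9 * 8 * 7 * 6 * 5 * 4 * 3 * fact(2)
= 18 * 17 * 16 * 15 * 14 * 13 * 12 * 11 * 10 * 9 * 8 * 7 * 6 * 5 * 4 * 3 * 2 * fact(1)
= 18 * 17 * 16 * 15 * 14 * 13 * 12 * 11 * 10 * 9 * 8 * 7 * 6 * 5 * 4 * 3 * 2 * 1
= 6402373705728000

6402373705728000


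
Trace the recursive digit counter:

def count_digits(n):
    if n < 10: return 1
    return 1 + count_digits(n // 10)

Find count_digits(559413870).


count_digits(559413870) = 1 + count_digits(55941387)
count_digits(55941387) = 1 + count_digits(5594138)
count_digits(5594138) = 1 + count_digits(559413)
count_digits(559413) = 1 + count_digits(55941)
count_digits(55941) = 1 + count_digits(5594)
count_digits(5594) = 1 + count_digits(559)
count_digits(559) = 1 + count_digits(55)
count_digits(55) = 1 + count_digits(5)
count_digits(5) = 1  (base case: 5 < 10)
Unwinding: 1 + 1 + 1 + 1 + 1 + 1 + 1 + 1 + 1 = 9

9


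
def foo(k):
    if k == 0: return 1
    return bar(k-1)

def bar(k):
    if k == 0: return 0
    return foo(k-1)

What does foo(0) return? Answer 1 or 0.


foo(0) = 1  (base case)
Result: 1

1


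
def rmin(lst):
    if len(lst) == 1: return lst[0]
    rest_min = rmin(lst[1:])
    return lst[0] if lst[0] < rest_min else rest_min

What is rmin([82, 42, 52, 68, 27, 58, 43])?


rmin([82, 42, 52, 68, 27, 58, 43]): compare 82 with rmin([42, 52, 68, 27, 58, 43])
rmin([42, 52, 68, 27, 58, 43]): compare 42 with rmin([52, 68, 27, 58, 43])
rmin([52, 68, 27, 58, 43]): compare 52 with rmin([68, 27, 58, 43])
rmin([68, 27, 58, 43]): compare 68 with rmin([27, 58, 43])
rmin([27, 58, 43]): compare 27 with rmin([58, 43])
rmin([58, 43]): compare 58 with rmin([43])
rmin([43]) = 43  (base case)
Compare 58 with 43 -> 43
Compare 27 with 43 -> 27
Compare 68 with 27 -> 27
Compare 52 with 27 -> 27
Compare 42 with 27 -> 27
Compare 82 with 27 -> 27

27


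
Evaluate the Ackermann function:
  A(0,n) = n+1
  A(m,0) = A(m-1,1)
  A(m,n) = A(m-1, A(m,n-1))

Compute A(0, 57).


A(0, 57) = 58
Result: A(0, 57) = 58

58


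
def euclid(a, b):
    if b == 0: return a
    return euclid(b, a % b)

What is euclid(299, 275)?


euclid(299, 275) = euclid(275, 24)
euclid(275, 24) = euclid(24, 11)
euclid(24, 11) = euclid(11, 2)
euclid(11, 2) = euclid(2, 1)
euclid(2, 1) = euclid(1, 0)
euclid(1, 0) = 1  (base case)

1


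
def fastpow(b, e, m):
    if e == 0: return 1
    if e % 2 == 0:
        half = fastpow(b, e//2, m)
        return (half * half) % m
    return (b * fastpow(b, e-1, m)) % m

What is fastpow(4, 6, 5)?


fastpow(4, 6, 5): e is even, compute fastpow(4, 3, 5)
  fastpow(4, 3, 5): e is odd, compute fastpow(4, 2, 5)
    fastpow(4, 2, 5): e is even, compute fastpow(4, 1, 5)
      fastpow(4, 1, 5): e is odd, compute fastpow(4, 0, 5)
        fastpow(4, 0, 5) = 1
      (4 * 1) % 5 = 4
    half=4, (4*4) % 5 = 1
  (4 * 1) % 5 = 4
half=4, (4*4) % 5 = 1

1


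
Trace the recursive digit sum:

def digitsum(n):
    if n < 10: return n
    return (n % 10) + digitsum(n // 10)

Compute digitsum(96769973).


digitsum(96769973) = 3 + digitsum(9676997)
digitsum(9676997) = 7 + digitsum(967699)
digitsum(967699) = 9 + digitsum(96769)
digitsum(96769) = 9 + digitsum(9676)
digitsum(9676) = 6 + digitsum(967)
digitsum(967) = 7 + digitsum(96)
digitsum(96) = 6 + digitsum(9)
digitsum(9) = 9  (base case)
Total: 3 + 7 + 9 + 9 + 6 + 7 + 6 + 9 = 56

56


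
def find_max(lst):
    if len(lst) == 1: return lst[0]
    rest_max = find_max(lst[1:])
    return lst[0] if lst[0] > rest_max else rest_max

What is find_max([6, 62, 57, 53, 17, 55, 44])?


find_max([6, 62, 57, 53, 17, 55, 44]): compare 6 with find_max([62, 57, 53, 17, 55, 44])
find_max([62, 57, 53, 17, 55, 44]): compare 62 with find_max([57, 53, 17, 55, 44])
find_max([57, 53, 17, 55, 44]): compare 57 with find_max([53, 17, 55, 44])
find_max([53, 17, 55, 44]): compare 53 with find_max([17, 55, 44])
find_max([17, 55, 44]): compare 17 with find_max([55, 44])
find_max([55, 44]): compare 55 with find_max([44])
find_max([44]) = 44  (base case)
Compare 55 with 44 -> 55
Compare 17 with 55 -> 55
Compare 53 with 55 -> 55
Compare 57 with 55 -> 57
Compare 62 with 57 -> 62
Compare 6 with 62 -> 62

62


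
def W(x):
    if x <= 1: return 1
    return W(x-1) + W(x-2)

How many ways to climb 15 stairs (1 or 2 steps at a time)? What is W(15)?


Building up from base cases:
W(0) = 1
W(1) = 1
W(2) = W(1) + W(0) = 1 + 1 = 2
W(3) = W(2) + W(1) = 2 + 1 = 3
W(4) = W(3) + W(2) = 3 + 2 = 5
W(5) = W(4) + W(3) = 5 + 3 = 8
W(6) = W(5) + W(4) = 8 + 5 = 13
W(7) = W(6) + W(5) = 13 + 8 = 21
W(8) = W(7) + W(6) = 21 + 13 = 34
W(9) = W(8) + W(7) = 34 + 21 = 55
W(10) = W(9) + W(8) = 55 + 34 = 89
W(11) = W(10) + W(9) = 89 + 55 = 144
W(12) = W(11) + W(10) = 144 + 89 = 233
W(13) = W(12) + W(11) = 233 + 144 = 377
W(14) = W(13) + W(12) = 377 + 233 = 610
W(15) = W(14) + W(13) = 610 + 377 = 987

987


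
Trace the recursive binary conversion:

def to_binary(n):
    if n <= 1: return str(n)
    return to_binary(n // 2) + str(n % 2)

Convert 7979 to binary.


to_binary(7979) = to_binary(3989) + '1'
to_binary(3989) = to_binary(1994) + '1'
to_binary(1994) = to_binary(997) + '0'
to_binary(997) = to_binary(498) + '1'
to_binary(498) = to_binary(249) + '0'
to_binary(249) = to_binary(124) + '1'
to_binary(124) = to_binary(62) + '0'
to_binary(62) = to_binary(31) + '0'
to_binary(31) = to_binary(15) + '1'
to_binary(15) = to_binary(7) + '1'
to_binary(7) = to_binary(3) + '1'
to_binary(3) = to_binary(1) + '1'
to_binary(1) = '1'  (base case)
Concatenating: '1' + '1' + '1' + '1' + '1' + '0' + '0' + '1' + '0' + '1' + '0' + '1' + '1' = '1111100101011'

1111100101011


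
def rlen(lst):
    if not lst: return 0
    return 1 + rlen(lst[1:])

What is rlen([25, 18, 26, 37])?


rlen([25, 18, 26, 37]) = 1 + rlen([18, 26, 37])
rlen([18, 26, 37]) = 1 + rlen([26, 37])
rlen([26, 37]) = 1 + rlen([37])
rlen([37]) = 1 + rlen([])
rlen([]) = 0  (base case)
Unwinding: 1 + 1 + 1 + 1 + 0 = 4

4


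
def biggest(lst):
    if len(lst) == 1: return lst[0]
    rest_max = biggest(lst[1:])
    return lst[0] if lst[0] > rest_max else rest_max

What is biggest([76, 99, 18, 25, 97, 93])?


biggest([76, 99, 18, 25, 97, 93]): compare 76 with biggest([99, 18, 25, 97, 93])
biggest([99, 18, 25, 97, 93]): compare 99 with biggest([18, 25, 97, 93])
biggest([18, 25, 97, 93]): compare 18 with biggest([25, 97, 93])
biggest([25, 97, 93]): compare 25 with biggest([97, 93])
biggest([97, 93]): compare 97 with biggest([93])
biggest([93]) = 93  (base case)
Compare 97 with 93 -> 97
Compare 25 with 97 -> 97
Compare 18 with 97 -> 97
Compare 99 with 97 -> 99
Compare 76 with 99 -> 99

99


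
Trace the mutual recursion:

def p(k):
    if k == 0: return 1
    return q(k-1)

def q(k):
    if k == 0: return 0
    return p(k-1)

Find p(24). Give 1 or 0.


p(24) = q(23)
q(23) = p(22)
p(22) = q(21)
q(21) = p(20)
p(20) = q(19)
q(19) = p(18)
p(18) = q(17)
q(17) = p(16)
p(16) = q(15)
q(15) = p(14)
p(14) = q(13)
q(13) = p(12)
p(12) = q(11)
q(11) = p(10)
p(10) = q(9)
q(9) = p(8)
p(8) = q(7)
q(7) = p(6)
p(6) = q(5)
q(5) = p(4)
p(4) = q(3)
q(3) = p(2)
p(2) = q(1)
q(1) = p(0)
p(0) = 1  (base case)
Result: 1

1


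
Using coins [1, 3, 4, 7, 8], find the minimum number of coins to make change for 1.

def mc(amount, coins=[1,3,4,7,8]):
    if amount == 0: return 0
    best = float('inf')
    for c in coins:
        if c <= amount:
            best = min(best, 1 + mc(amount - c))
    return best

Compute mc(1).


Building up with DP:
mc(0) = 0
mc(1) = min(1+mc(0)=1+0=1) = 1

1


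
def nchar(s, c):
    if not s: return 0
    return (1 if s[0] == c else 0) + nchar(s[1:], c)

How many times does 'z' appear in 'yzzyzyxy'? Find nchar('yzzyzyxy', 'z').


s[0]='y' != 'z' -> 0
s[0]='z' == 'z' -> 1
s[0]='z' == 'z' -> 1
s[0]='y' != 'z' -> 0
s[0]='z' == 'z' -> 1
s[0]='y' != 'z' -> 0
s[0]='x' != 'z' -> 0
s[0]='y' != 'z' -> 0
Sum: 0 + 1 + 1 + 0 + 1 + 0 + 0 + 0 = 3

3


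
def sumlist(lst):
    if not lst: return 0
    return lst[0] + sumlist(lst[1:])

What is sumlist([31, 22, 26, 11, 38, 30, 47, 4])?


sumlist([31, 22, 26, 11, 38, 30, 47, 4]) = 31 + sumlist([22, 26, 11, 38, 30, 47, 4])
sumlist([22, 26, 11, 38, 30, 47, 4]) = 22 + sumlist([26, 11, 38, 30, 47, 4])
sumlist([26, 11, 38, 30, 47, 4]) = 26 + sumlist([11, 38, 30, 47, 4])
sumlist([11, 38, 30, 47, 4]) = 11 + sumlist([38, 30, 47, 4])
sumlist([38, 30, 47, 4]) = 38 + sumlist([30, 47, 4])
sumlist([30, 47, 4]) = 30 + sumlist([47, 4])
sumlist([47, 4]) = 47 + sumlist([4])
sumlist([4]) = 4 + sumlist([])
sumlist([]) = 0  (base case)
Total: 31 + 22 + 26 + 11 + 38 + 30 + 47 + 4 + 0 = 209

209


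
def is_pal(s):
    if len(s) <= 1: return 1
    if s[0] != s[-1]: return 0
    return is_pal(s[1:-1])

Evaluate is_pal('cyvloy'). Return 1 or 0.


is_pal('cyvloy'): s[0]='c' != s[-1]='y' -> return 0
Result: 0 (not a palindrome)

0


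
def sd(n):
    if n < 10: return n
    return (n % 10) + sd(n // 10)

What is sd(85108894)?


sd(85108894) = 4 + sd(8510889)
sd(8510889) = 9 + sd(851088)
sd(851088) = 8 + sd(85108)
sd(85108) = 8 + sd(8510)
sd(8510) = 0 + sd(851)
sd(851) = 1 + sd(85)
sd(85) = 5 + sd(8)
sd(8) = 8  (base case)
Total: 4 + 9 + 8 + 8 + 0 + 1 + 5 + 8 = 43

43


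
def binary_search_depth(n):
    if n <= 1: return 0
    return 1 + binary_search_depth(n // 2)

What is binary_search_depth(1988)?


1988 / 2 = 994
994 / 2 = 497
497 / 2 = 248
248 / 2 = 124
124 / 2 = 62
62 / 2 = 31
31 / 2 = 15
15 / 2 = 7
7 / 2 = 3
3 / 2 = 1
Reached 1 after 10 halvings

10


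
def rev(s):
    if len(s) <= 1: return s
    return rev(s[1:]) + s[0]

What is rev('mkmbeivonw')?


rev('mkmbeivonw') = rev('kmbeivonw') + 'm'
rev('kmbeivonw') = rev('mbeivonw') + 'k'
rev('mbeivonw') = rev('beivonw') + 'm'
rev('beivonw') = rev('eivonw') + 'b'
rev('eivonw') = rev('ivonw') + 'e'
rev('ivonw') = rev('vonw') + 'i'
rev('vonw') = rev('onw') + 'v'
rev('onw') = rev('nw') + 'o'
rev('nw') = rev('w') + 'n'
rev('w') = 'w'  (base case)
Concatenating: 'w' + 'n' + 'o' + 'v' + 'i' + 'e' + 'b' + 'm' + 'k' + 'm' = 'wnoviebmkm'

wnoviebmkm


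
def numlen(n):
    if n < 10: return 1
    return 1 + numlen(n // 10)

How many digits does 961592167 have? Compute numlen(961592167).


numlen(961592167) = 1 + numlen(96159216)
numlen(96159216) = 1 + numlen(9615921)
numlen(9615921) = 1 + numlen(961592)
numlen(961592) = 1 + numlen(96159)
numlen(96159) = 1 + numlen(9615)
numlen(9615) = 1 + numlen(961)
numlen(961) = 1 + numlen(96)
numlen(96) = 1 + numlen(9)
numlen(9) = 1  (base case: 9 < 10)
Unwinding: 1 + 1 + 1 + 1 + 1 + 1 + 1 + 1 + 1 = 9

9


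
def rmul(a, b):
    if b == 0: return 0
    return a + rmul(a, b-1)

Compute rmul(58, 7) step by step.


rmul(58, 7) = 58 + rmul(58, 6)
rmul(58, 6) = 58 + rmul(58, 5)
rmul(58, 5) = 58 + rmul(58, 4)
rmul(58, 4) = 58 + rmul(58, 3)
rmul(58, 3) = 58 + rmul(58, 2)
rmul(58, 2) = 58 + rmul(58, 1)
rmul(58, 1) = 58 + rmul(58, 0)
rmul(58, 0) = 0  (base case)
Total: 58 + 58 + 58 + 58 + 58 + 58 + 58 + 0 = 406

406


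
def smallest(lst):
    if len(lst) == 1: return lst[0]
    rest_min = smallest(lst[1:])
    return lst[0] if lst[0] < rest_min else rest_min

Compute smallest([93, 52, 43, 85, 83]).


smallest([93, 52, 43, 85, 83]): compare 93 with smallest([52, 43, 85, 83])
smallest([52, 43, 85, 83]): compare 52 with smallest([43, 85, 83])
smallest([43, 85, 83]): compare 43 with smallest([85, 83])
smallest([85, 83]): compare 85 with smallest([83])
smallest([83]) = 83  (base case)
Compare 85 with 83 -> 83
Compare 43 with 83 -> 43
Compare 52 with 43 -> 43
Compare 93 with 43 -> 43

43


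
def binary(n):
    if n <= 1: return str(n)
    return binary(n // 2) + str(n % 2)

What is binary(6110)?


binary(6110) = binary(3055) + '0'
binary(3055) = binary(1527) + '1'
binary(1527) = binary(763) + '1'
binary(763) = binary(381) + '1'
binary(381) = binary(190) + '1'
binary(190) = binary(95) + '0'
binary(95) = binary(47) + '1'
binary(47) = binary(23) + '1'
binary(23) = binary(11) + '1'
binary(11) = binary(5) + '1'
binary(5) = binary(2) + '1'
binary(2) = binary(1) + '0'
binary(1) = '1'  (base case)
Concatenating: '1' + '0' + '1' + '1' + '1' + '1' + '1' + '0' + '1' + '1' + '1' + '1' + '0' = '1011111011110'

1011111011110


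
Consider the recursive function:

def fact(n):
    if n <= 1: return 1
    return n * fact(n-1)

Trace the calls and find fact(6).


fact(6)
= 6 * fact(5)
= 6 * 5 * fact(4)
= 6 * 5 * 4 * fact(3)
= 6 * 5 * 4 * 3 * fact(2)
= 6 * 5 * 4 * 3 * 2 * fact(1)
= 6 * 5 * 4 * 3 * 2 * 1
= 720

720


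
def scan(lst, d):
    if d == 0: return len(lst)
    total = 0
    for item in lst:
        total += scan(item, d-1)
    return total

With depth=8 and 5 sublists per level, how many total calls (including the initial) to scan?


At depth 0 (root): 1 call
At depth 1: each of 1 parents calls scan on 5 children = 5 calls
At depth 2: each of 5 parents calls scan on 5 children = 25 calls
At depth 3: each of 25 parents calls scan on 5 children = 125 calls
At depth 4: each of 125 parents calls scan on 5 children = 625 calls
At depth 5: each of 625 parents calls scan on 5 children = 3125 calls
At depth 6: each of 3125 parents calls scan on 5 children = 15625 calls
At depth 7: each of 15625 parents calls scan on 5 children = 78125 calls
At depth 8: each of 78125 parents calls scan on 5 children = 390625 calls
Total: 1 + 5 + 25 + 125 + 625 + 3125 + 15625 + 78125 + 390625 = 488281

488281


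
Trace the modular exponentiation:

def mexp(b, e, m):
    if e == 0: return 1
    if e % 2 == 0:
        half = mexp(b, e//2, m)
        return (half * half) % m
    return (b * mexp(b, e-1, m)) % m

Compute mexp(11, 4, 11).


mexp(11, 4, 11): e is even, compute mexp(11, 2, 11)
  mexp(11, 2, 11): e is even, compute mexp(11, 1, 11)
    mexp(11, 1, 11): e is odd, compute mexp(11, 0, 11)
      mexp(11, 0, 11) = 1
    (11 * 1) % 11 = 0
  half=0, (0*0) % 11 = 0
half=0, (0*0) % 11 = 0

0


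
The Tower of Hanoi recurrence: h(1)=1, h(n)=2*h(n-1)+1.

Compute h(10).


h(10) = 2 * h(9) + 1
h(9) = 2 * h(8) + 1
h(8) = 2 * h(7) + 1
h(7) = 2 * h(6) + 1
h(6) = 2 * h(5) + 1
h(5) = 2 * h(4) + 1
h(4) = 2 * h(3) + 1
h(3) = 2 * h(2) + 1
h(2) = 2 * h(1) + 1
h(1) = 1  (base case)
h(2) = 2 * 1 + 1 = 3
h(3) = 2 * 3 + 1 = 7
h(4) = 2 * 7 + 1 = 15
h(5) = 2 * 15 + 1 = 31
h(6) = 2 * 31 + 1 = 63
h(7) = 2 * 63 + 1 = 127
h(8) = 2 * 127 + 1 = 255
h(9) = 2 * 255 + 1 = 511
h(10) = 2 * 511 + 1 = 1023

1023


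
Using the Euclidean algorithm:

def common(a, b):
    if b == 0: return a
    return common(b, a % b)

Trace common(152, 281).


common(152, 281) = common(281, 152)
common(281, 152) = common(152, 129)
common(152, 129) = common(129, 23)
common(129, 23) = common(23, 14)
common(23, 14) = common(14, 9)
common(14, 9) = common(9, 5)
common(9, 5) = common(5, 4)
common(5, 4) = common(4, 1)
common(4, 1) = common(1, 0)
common(1, 0) = 1  (base case)

1


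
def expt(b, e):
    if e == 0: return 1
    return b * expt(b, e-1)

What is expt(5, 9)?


expt(5, 9)
= 5 * expt(5, 8)
= 5 * 5 * expt(5, 7)
= 5 * 5 * 5 * expt(5, 6)
= 5 * 5 * 5 * 5 * expt(5, 5)
= 5 * 5 * 5 * 5 * 5 * expt(5, 4)
= 5 * 5 * 5 * 5 * 5 * 5 * expt(5, 3)
= 5 * 5 * 5 * 5 * 5 * 5 * 5 * expt(5, 2)
= 5 * 5 * 5 * 5 * 5 * 5 * 5 * 5 * expt(5, 1)
= 5 * 5 * 5 * 5 * 5 * 5 * 5 * 5 * 5 * expt(5, 0)
= 5 * 5 * 5 * 5 * 5 * 5 * 5 * 5 * 5 * 1
= 1953125

1953125


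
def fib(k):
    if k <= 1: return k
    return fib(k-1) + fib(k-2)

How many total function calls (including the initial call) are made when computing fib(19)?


Let C(n) = total calls for fib(n)
C(0) = 1, C(1) = 1
C(2) = 1 + C(1) + C(0) = 1 + 1 + 1 = 3
C(3) = 1 + C(2) + C(1) = 1 + 3 + 1 = 5
C(4) = 1 + C(3) + C(2) = 1 + 5 + 3 = 9
C(5) = 1 + C(4) + C(3) = 1 + 9 + 5 = 15
C(6) = 1 + C(5) + C(4) = 1 + 15 + 9 = 25
C(7) = 1 + C(6) + C(5) = 1 + 25 + 15 = 41
C(8) = 1 + C(7) + C(6) = 1 + 41 + 25 = 67
C(9) = 1 + C(8) + C(7) = 1 + 67 + 41 = 109
C(10) = 1 + C(9) + C(8) = 1 + 109 + 67 = 177
C(11) = 1 + C(10) + C(9) = 1 + 177 + 109 = 287
C(12) = 1 + C(11) + C(10) = 1 + 287 + 177 = 465
C(13) = 1 + C(12) + C(11) = 1 + 465 + 287 = 753
C(14) = 1 + C(13) + C(12) = 1 + 753 + 465 = 1219
C(15) = 1 + C(14) + C(13) = 1 + 1219 + 753 = 1973
C(16) = 1 + C(15) + C(14) = 1 + 1973 + 1219 = 3193
C(17) = 1 + C(16) + C(15) = 1 + 3193 + 1973 = 5167
C(18) = 1 + C(17) + C(16) = 1 + 5167 + 3193 = 8361
C(19) = 1 + C(18) + C(17) = 1 + 8361 + 5167 = 13529

13529
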